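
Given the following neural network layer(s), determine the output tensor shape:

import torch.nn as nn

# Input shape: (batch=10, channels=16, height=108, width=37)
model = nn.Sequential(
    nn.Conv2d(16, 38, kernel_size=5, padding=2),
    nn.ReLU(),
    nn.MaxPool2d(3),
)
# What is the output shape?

Input shape: (10, 16, 108, 37)
  -> after Conv2d: (10, 38, 108, 37)
  -> after ReLU: (10, 38, 108, 37)
Output shape: (10, 38, 36, 12)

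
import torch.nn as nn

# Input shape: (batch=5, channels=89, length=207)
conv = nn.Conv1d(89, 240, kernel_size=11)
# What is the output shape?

Input shape: (5, 89, 207)
Output shape: (5, 240, 197)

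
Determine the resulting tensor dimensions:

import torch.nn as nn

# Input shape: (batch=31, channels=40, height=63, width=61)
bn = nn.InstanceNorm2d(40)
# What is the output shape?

Input shape: (31, 40, 63, 61)
Output shape: (31, 40, 63, 61)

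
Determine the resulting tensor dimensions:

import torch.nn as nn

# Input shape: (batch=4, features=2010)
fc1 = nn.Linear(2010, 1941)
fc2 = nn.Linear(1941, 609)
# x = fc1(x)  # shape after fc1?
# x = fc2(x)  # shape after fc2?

Input shape: (4, 2010)
  -> after fc1: (4, 1941)
Output shape: (4, 609)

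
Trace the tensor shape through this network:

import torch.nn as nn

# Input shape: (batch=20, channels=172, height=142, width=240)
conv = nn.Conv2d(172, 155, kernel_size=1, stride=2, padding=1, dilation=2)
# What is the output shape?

Input shape: (20, 172, 142, 240)
Output shape: (20, 155, 72, 121)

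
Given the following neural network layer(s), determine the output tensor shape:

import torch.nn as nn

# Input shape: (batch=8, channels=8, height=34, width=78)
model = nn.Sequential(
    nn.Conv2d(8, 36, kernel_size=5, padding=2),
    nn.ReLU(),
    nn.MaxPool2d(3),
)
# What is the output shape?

Input shape: (8, 8, 34, 78)
  -> after Conv2d: (8, 36, 34, 78)
  -> after ReLU: (8, 36, 34, 78)
Output shape: (8, 36, 11, 26)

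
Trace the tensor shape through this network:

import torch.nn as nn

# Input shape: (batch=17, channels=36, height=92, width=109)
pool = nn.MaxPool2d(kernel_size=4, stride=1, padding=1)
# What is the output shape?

Input shape: (17, 36, 92, 109)
Output shape: (17, 36, 91, 108)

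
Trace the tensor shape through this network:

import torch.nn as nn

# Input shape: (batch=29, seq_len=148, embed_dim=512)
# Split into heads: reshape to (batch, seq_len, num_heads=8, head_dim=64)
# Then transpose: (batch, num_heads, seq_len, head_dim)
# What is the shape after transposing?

Input shape: (29, 148, 512)
  -> after reshape: (29, 148, 8, 64)
Output shape: (29, 8, 148, 64)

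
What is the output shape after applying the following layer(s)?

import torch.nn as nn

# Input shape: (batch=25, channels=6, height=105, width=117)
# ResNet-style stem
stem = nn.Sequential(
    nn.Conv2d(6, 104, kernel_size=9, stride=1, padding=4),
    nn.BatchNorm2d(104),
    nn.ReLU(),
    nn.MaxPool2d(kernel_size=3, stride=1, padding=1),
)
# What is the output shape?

Input shape: (25, 6, 105, 117)
  -> after Conv2d 9x9 stride=1: (25, 104, 105, 117)
Output shape: (25, 104, 105, 117)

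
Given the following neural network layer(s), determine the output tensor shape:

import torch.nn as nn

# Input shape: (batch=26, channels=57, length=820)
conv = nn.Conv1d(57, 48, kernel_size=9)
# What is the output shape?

Input shape: (26, 57, 820)
Output shape: (26, 48, 812)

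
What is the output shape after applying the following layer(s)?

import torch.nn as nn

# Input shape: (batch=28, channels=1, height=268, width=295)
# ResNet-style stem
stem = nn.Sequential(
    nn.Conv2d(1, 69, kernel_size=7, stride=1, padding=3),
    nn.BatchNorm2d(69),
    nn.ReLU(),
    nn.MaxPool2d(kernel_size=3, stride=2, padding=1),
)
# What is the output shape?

Input shape: (28, 1, 268, 295)
  -> after Conv2d 7x7 stride=1: (28, 69, 268, 295)
Output shape: (28, 69, 134, 148)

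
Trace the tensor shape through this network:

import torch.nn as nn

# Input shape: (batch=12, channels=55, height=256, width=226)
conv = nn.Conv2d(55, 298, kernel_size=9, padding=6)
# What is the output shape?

Input shape: (12, 55, 256, 226)
Output shape: (12, 298, 260, 230)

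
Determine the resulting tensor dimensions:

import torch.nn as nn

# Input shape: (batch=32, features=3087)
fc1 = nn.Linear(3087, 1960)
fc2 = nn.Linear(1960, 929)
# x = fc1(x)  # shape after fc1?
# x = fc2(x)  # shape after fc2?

Input shape: (32, 3087)
  -> after fc1: (32, 1960)
Output shape: (32, 929)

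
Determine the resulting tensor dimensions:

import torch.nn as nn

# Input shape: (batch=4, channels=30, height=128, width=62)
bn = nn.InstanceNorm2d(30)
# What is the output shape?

Input shape: (4, 30, 128, 62)
Output shape: (4, 30, 128, 62)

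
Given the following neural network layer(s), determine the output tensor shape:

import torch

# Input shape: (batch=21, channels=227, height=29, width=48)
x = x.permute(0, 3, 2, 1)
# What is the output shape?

Input shape: (21, 227, 29, 48)
Output shape: (21, 48, 29, 227)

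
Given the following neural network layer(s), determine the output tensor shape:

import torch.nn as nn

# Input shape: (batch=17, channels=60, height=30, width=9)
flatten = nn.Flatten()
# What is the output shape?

Input shape: (17, 60, 30, 9)
Output shape: (17, 16200)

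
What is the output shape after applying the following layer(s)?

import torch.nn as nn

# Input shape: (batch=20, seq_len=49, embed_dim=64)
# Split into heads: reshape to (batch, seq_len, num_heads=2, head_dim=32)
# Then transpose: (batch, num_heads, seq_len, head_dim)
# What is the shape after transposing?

Input shape: (20, 49, 64)
  -> after reshape: (20, 49, 2, 32)
Output shape: (20, 2, 49, 32)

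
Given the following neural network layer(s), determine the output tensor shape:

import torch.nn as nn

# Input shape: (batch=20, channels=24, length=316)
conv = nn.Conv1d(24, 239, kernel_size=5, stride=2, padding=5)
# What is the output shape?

Input shape: (20, 24, 316)
Output shape: (20, 239, 161)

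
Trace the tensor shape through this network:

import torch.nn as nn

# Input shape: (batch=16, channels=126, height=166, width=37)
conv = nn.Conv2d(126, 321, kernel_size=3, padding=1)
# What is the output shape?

Input shape: (16, 126, 166, 37)
Output shape: (16, 321, 166, 37)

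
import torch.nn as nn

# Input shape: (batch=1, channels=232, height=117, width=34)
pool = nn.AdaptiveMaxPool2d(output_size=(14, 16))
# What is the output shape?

Input shape: (1, 232, 117, 34)
Output shape: (1, 232, 14, 16)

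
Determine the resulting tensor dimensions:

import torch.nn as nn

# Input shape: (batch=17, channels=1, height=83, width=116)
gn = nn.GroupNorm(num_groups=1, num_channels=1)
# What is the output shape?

Input shape: (17, 1, 83, 116)
Output shape: (17, 1, 83, 116)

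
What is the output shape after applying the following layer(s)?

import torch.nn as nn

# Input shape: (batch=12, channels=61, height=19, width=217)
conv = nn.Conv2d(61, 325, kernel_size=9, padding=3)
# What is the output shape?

Input shape: (12, 61, 19, 217)
Output shape: (12, 325, 17, 215)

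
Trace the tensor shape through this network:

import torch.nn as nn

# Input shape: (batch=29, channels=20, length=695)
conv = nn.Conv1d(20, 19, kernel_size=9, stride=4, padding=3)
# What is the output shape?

Input shape: (29, 20, 695)
Output shape: (29, 19, 174)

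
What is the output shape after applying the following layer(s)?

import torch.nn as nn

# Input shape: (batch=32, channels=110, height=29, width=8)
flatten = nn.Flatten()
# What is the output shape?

Input shape: (32, 110, 29, 8)
Output shape: (32, 25520)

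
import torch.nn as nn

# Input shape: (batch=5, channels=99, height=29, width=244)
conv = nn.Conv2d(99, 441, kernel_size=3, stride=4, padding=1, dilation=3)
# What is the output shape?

Input shape: (5, 99, 29, 244)
Output shape: (5, 441, 7, 60)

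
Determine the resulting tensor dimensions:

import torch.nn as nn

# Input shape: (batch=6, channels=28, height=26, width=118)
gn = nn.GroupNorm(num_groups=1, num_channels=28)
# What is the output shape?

Input shape: (6, 28, 26, 118)
Output shape: (6, 28, 26, 118)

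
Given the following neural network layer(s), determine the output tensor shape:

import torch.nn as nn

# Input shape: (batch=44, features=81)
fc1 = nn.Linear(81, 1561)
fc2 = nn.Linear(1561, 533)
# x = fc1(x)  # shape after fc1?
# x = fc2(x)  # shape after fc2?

Input shape: (44, 81)
  -> after fc1: (44, 1561)
Output shape: (44, 533)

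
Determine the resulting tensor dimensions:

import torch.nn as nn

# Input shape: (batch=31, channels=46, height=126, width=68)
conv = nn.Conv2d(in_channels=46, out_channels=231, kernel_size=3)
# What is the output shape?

Input shape: (31, 46, 126, 68)
Output shape: (31, 231, 124, 66)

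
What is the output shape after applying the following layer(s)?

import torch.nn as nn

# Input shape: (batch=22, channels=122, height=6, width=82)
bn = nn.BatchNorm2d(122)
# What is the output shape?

Input shape: (22, 122, 6, 82)
Output shape: (22, 122, 6, 82)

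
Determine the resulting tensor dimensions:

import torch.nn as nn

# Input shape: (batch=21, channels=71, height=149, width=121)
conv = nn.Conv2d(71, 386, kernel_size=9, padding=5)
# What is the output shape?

Input shape: (21, 71, 149, 121)
Output shape: (21, 386, 151, 123)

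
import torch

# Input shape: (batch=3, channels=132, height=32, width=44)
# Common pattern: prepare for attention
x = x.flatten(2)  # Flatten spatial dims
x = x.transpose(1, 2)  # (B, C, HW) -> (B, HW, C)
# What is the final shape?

Input shape: (3, 132, 32, 44)
  -> after flatten(2): (3, 132, 1408)
Output shape: (3, 1408, 132)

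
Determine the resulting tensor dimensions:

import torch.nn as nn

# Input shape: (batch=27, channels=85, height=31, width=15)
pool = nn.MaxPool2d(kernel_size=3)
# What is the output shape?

Input shape: (27, 85, 31, 15)
Output shape: (27, 85, 10, 5)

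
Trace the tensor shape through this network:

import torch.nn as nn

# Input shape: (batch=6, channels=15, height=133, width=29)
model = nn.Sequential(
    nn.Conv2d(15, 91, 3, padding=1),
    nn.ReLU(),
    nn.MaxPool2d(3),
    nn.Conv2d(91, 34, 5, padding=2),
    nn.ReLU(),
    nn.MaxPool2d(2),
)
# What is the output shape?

Input shape: (6, 15, 133, 29)
  -> after first Conv2d: (6, 91, 133, 29)
  -> after first MaxPool2d: (6, 91, 44, 9)
  -> after second Conv2d: (6, 34, 44, 9)
Output shape: (6, 34, 22, 4)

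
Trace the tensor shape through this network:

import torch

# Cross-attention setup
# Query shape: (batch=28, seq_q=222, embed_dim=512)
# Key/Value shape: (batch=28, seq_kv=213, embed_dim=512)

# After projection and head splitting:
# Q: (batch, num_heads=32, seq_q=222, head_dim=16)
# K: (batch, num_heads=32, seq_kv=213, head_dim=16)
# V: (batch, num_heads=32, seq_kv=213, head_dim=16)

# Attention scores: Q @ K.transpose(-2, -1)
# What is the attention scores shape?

Input shape: (28, 222, 512)
Output shape: (28, 32, 222, 213)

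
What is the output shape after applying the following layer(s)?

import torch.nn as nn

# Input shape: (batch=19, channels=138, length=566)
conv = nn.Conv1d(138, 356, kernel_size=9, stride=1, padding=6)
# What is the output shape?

Input shape: (19, 138, 566)
Output shape: (19, 356, 570)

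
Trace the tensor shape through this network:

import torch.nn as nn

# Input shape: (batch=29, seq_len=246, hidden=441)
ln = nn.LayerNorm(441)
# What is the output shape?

Input shape: (29, 246, 441)
Output shape: (29, 246, 441)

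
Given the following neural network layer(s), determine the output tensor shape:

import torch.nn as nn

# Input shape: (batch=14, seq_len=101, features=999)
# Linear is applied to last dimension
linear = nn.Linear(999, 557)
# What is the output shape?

Input shape: (14, 101, 999)
Output shape: (14, 101, 557)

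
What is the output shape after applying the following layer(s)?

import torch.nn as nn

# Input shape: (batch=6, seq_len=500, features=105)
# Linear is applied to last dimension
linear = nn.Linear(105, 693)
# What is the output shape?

Input shape: (6, 500, 105)
Output shape: (6, 500, 693)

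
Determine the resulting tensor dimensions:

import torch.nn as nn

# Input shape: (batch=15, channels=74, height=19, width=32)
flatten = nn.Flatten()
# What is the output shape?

Input shape: (15, 74, 19, 32)
Output shape: (15, 44992)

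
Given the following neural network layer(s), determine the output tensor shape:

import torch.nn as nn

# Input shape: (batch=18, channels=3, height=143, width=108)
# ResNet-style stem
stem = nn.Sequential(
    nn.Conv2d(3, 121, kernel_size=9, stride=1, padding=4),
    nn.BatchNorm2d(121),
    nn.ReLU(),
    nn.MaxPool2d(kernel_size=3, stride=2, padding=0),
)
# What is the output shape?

Input shape: (18, 3, 143, 108)
  -> after Conv2d 9x9 stride=1: (18, 121, 143, 108)
Output shape: (18, 121, 71, 53)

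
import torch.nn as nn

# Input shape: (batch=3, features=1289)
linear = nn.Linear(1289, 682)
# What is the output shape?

Input shape: (3, 1289)
Output shape: (3, 682)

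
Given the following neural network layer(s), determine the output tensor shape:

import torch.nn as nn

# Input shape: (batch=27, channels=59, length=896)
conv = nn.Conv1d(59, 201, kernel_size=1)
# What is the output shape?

Input shape: (27, 59, 896)
Output shape: (27, 201, 896)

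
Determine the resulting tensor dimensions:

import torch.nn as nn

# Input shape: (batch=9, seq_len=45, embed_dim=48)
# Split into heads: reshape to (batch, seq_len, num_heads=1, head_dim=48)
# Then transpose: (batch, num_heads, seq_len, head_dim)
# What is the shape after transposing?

Input shape: (9, 45, 48)
  -> after reshape: (9, 45, 1, 48)
Output shape: (9, 1, 45, 48)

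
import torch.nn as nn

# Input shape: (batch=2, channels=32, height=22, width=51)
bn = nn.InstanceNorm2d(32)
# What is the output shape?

Input shape: (2, 32, 22, 51)
Output shape: (2, 32, 22, 51)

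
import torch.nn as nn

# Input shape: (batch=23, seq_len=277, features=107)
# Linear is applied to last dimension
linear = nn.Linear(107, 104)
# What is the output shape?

Input shape: (23, 277, 107)
Output shape: (23, 277, 104)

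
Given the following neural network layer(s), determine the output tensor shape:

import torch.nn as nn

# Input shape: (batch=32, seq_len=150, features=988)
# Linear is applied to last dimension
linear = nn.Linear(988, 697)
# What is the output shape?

Input shape: (32, 150, 988)
Output shape: (32, 150, 697)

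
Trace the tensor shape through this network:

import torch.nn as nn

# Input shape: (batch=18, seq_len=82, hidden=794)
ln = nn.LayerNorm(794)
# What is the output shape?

Input shape: (18, 82, 794)
Output shape: (18, 82, 794)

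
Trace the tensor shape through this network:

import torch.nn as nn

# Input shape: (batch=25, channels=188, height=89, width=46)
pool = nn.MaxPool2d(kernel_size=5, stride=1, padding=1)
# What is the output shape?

Input shape: (25, 188, 89, 46)
Output shape: (25, 188, 87, 44)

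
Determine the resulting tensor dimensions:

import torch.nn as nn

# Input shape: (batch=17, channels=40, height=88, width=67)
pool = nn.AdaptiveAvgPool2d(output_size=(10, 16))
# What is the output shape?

Input shape: (17, 40, 88, 67)
Output shape: (17, 40, 10, 16)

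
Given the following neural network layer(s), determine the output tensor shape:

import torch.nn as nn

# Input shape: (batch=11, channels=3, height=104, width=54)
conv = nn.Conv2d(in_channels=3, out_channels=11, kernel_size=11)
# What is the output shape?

Input shape: (11, 3, 104, 54)
Output shape: (11, 11, 94, 44)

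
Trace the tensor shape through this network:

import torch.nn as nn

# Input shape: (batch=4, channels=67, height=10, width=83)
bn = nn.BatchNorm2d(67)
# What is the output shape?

Input shape: (4, 67, 10, 83)
Output shape: (4, 67, 10, 83)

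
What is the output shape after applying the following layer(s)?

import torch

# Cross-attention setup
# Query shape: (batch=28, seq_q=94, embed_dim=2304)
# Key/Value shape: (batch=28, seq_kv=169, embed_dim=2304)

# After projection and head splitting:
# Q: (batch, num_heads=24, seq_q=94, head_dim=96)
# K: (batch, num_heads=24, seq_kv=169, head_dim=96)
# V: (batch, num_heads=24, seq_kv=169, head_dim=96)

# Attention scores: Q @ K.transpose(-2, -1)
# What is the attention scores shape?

Input shape: (28, 94, 2304)
Output shape: (28, 24, 94, 169)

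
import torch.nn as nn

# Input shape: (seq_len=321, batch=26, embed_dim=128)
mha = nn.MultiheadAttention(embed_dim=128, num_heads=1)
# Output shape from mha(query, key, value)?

Input shape: (321, 26, 128)
Output shape: (321, 26, 128)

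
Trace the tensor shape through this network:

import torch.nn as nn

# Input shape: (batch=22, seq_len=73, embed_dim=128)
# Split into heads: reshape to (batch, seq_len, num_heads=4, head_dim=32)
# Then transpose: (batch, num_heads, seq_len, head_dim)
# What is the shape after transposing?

Input shape: (22, 73, 128)
  -> after reshape: (22, 73, 4, 32)
Output shape: (22, 4, 73, 32)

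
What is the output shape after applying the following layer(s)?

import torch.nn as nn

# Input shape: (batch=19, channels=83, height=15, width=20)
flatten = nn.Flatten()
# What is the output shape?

Input shape: (19, 83, 15, 20)
Output shape: (19, 24900)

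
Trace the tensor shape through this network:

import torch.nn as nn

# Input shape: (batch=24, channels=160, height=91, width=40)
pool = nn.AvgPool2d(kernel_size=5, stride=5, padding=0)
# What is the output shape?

Input shape: (24, 160, 91, 40)
Output shape: (24, 160, 18, 8)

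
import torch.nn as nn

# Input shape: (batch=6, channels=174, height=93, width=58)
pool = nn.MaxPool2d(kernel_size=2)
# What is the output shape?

Input shape: (6, 174, 93, 58)
Output shape: (6, 174, 46, 29)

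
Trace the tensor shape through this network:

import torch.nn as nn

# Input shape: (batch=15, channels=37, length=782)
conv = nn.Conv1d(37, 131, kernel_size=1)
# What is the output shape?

Input shape: (15, 37, 782)
Output shape: (15, 131, 782)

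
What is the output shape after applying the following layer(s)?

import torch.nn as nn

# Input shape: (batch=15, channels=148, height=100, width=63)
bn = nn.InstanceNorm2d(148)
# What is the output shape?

Input shape: (15, 148, 100, 63)
Output shape: (15, 148, 100, 63)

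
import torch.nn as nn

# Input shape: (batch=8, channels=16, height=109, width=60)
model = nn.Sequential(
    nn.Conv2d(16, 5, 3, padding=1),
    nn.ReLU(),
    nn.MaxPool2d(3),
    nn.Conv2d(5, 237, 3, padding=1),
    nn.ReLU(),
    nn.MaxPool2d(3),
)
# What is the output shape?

Input shape: (8, 16, 109, 60)
  -> after first Conv2d: (8, 5, 109, 60)
  -> after first MaxPool2d: (8, 5, 36, 20)
  -> after second Conv2d: (8, 237, 36, 20)
Output shape: (8, 237, 12, 6)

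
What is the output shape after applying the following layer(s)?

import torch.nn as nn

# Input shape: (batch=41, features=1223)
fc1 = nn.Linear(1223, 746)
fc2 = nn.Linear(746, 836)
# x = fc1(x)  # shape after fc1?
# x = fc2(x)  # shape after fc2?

Input shape: (41, 1223)
  -> after fc1: (41, 746)
Output shape: (41, 836)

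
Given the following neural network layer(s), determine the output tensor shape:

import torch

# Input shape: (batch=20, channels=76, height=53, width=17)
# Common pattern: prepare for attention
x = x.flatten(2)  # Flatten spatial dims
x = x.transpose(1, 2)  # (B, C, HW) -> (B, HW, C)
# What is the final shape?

Input shape: (20, 76, 53, 17)
  -> after flatten(2): (20, 76, 901)
Output shape: (20, 901, 76)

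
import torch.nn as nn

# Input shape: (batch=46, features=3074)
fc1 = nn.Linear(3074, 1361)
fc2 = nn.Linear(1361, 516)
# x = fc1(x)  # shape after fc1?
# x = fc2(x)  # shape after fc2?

Input shape: (46, 3074)
  -> after fc1: (46, 1361)
Output shape: (46, 516)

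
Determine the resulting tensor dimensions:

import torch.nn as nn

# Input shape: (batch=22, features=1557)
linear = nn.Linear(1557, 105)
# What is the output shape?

Input shape: (22, 1557)
Output shape: (22, 105)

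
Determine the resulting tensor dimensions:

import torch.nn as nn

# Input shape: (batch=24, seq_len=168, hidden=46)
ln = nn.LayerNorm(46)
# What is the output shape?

Input shape: (24, 168, 46)
Output shape: (24, 168, 46)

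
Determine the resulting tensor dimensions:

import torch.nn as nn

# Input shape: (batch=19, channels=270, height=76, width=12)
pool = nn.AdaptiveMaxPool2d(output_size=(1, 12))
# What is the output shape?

Input shape: (19, 270, 76, 12)
Output shape: (19, 270, 1, 12)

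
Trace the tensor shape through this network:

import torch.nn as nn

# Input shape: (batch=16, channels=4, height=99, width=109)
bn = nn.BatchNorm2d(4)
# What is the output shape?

Input shape: (16, 4, 99, 109)
Output shape: (16, 4, 99, 109)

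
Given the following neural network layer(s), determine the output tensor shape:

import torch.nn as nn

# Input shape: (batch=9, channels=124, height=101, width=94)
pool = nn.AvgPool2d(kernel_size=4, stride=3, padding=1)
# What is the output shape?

Input shape: (9, 124, 101, 94)
Output shape: (9, 124, 34, 31)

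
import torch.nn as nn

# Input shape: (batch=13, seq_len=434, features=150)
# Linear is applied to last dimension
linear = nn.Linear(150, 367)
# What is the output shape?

Input shape: (13, 434, 150)
Output shape: (13, 434, 367)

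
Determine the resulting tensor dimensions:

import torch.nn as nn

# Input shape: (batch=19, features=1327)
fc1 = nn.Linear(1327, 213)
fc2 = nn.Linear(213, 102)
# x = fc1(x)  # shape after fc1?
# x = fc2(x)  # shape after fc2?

Input shape: (19, 1327)
  -> after fc1: (19, 213)
Output shape: (19, 102)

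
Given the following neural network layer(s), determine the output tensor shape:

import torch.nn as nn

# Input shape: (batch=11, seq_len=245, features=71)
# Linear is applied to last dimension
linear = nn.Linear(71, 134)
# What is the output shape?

Input shape: (11, 245, 71)
Output shape: (11, 245, 134)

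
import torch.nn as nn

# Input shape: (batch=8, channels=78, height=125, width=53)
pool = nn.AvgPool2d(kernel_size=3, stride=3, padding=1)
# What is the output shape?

Input shape: (8, 78, 125, 53)
Output shape: (8, 78, 42, 18)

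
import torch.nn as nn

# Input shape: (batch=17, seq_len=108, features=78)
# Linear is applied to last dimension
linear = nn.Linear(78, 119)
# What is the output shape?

Input shape: (17, 108, 78)
Output shape: (17, 108, 119)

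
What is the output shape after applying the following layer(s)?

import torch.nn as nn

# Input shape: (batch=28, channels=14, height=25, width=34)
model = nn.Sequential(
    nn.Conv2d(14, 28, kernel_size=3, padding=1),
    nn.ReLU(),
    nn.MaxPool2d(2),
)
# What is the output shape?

Input shape: (28, 14, 25, 34)
  -> after Conv2d: (28, 28, 25, 34)
  -> after ReLU: (28, 28, 25, 34)
Output shape: (28, 28, 12, 17)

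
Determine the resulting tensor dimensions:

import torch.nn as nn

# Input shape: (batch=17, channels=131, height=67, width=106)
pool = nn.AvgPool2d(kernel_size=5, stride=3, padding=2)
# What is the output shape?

Input shape: (17, 131, 67, 106)
Output shape: (17, 131, 23, 36)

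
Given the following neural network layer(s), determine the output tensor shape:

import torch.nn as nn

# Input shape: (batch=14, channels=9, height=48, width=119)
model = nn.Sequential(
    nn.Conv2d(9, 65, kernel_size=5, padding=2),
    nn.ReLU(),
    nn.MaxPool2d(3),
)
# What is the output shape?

Input shape: (14, 9, 48, 119)
  -> after Conv2d: (14, 65, 48, 119)
  -> after ReLU: (14, 65, 48, 119)
Output shape: (14, 65, 16, 39)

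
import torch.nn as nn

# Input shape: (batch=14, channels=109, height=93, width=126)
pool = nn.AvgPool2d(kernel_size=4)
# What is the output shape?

Input shape: (14, 109, 93, 126)
Output shape: (14, 109, 23, 31)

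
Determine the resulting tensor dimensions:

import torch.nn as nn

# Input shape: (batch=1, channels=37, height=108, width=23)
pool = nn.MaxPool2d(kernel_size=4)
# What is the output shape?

Input shape: (1, 37, 108, 23)
Output shape: (1, 37, 27, 5)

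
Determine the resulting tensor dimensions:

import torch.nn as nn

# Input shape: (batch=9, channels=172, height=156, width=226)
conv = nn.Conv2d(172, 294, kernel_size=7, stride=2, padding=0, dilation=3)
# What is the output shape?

Input shape: (9, 172, 156, 226)
Output shape: (9, 294, 69, 104)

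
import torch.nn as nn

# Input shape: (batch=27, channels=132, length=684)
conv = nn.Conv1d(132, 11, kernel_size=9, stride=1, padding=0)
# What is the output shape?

Input shape: (27, 132, 684)
Output shape: (27, 11, 676)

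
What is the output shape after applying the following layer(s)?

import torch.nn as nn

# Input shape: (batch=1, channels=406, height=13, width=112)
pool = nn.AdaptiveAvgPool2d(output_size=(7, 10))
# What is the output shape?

Input shape: (1, 406, 13, 112)
Output shape: (1, 406, 7, 10)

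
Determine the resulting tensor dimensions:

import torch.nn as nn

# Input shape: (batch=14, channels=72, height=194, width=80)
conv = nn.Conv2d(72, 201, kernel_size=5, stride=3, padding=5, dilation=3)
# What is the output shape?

Input shape: (14, 72, 194, 80)
Output shape: (14, 201, 64, 26)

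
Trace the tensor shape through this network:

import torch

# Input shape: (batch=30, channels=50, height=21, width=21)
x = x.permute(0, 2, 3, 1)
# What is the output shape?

Input shape: (30, 50, 21, 21)
Output shape: (30, 21, 21, 50)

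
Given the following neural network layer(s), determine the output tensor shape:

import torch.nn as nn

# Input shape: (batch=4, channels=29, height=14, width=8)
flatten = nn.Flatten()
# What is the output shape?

Input shape: (4, 29, 14, 8)
Output shape: (4, 3248)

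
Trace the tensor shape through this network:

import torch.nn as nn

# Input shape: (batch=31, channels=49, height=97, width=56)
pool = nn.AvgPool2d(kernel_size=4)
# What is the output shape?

Input shape: (31, 49, 97, 56)
Output shape: (31, 49, 24, 14)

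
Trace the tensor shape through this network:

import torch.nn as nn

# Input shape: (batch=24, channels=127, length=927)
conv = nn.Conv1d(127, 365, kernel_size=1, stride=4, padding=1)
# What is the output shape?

Input shape: (24, 127, 927)
Output shape: (24, 365, 233)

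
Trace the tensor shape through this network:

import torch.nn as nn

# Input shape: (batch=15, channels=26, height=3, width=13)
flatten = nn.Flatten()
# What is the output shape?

Input shape: (15, 26, 3, 13)
Output shape: (15, 1014)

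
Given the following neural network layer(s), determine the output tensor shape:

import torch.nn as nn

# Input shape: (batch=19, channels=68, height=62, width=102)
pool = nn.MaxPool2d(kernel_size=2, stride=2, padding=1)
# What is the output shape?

Input shape: (19, 68, 62, 102)
Output shape: (19, 68, 32, 52)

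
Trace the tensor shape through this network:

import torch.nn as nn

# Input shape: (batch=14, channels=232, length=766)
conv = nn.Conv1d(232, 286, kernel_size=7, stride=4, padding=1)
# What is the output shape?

Input shape: (14, 232, 766)
Output shape: (14, 286, 191)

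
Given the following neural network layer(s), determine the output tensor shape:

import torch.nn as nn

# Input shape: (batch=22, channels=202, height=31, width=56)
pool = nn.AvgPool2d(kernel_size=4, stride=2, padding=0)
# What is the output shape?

Input shape: (22, 202, 31, 56)
Output shape: (22, 202, 14, 27)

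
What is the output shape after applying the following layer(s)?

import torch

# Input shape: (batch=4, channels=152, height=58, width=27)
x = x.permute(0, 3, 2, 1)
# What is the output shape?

Input shape: (4, 152, 58, 27)
Output shape: (4, 27, 58, 152)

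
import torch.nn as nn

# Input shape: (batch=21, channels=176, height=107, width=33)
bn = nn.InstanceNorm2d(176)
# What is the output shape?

Input shape: (21, 176, 107, 33)
Output shape: (21, 176, 107, 33)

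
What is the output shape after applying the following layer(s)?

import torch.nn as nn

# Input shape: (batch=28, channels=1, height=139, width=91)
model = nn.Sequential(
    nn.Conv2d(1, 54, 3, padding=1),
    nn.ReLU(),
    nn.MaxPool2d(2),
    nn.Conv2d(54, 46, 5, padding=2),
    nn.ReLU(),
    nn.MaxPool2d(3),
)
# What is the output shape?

Input shape: (28, 1, 139, 91)
  -> after first Conv2d: (28, 54, 139, 91)
  -> after first MaxPool2d: (28, 54, 69, 45)
  -> after second Conv2d: (28, 46, 69, 45)
Output shape: (28, 46, 23, 15)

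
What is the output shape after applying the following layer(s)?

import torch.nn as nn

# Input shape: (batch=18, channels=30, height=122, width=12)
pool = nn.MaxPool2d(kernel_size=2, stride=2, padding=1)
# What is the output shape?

Input shape: (18, 30, 122, 12)
Output shape: (18, 30, 62, 7)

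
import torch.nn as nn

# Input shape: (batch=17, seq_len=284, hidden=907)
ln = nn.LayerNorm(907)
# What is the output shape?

Input shape: (17, 284, 907)
Output shape: (17, 284, 907)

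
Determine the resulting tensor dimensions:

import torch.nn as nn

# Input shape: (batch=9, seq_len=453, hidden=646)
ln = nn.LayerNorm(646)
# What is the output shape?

Input shape: (9, 453, 646)
Output shape: (9, 453, 646)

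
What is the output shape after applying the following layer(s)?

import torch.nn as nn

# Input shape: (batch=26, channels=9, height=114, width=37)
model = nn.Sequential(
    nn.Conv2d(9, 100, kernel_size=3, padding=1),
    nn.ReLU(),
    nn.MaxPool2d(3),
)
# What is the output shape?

Input shape: (26, 9, 114, 37)
  -> after Conv2d: (26, 100, 114, 37)
  -> after ReLU: (26, 100, 114, 37)
Output shape: (26, 100, 38, 12)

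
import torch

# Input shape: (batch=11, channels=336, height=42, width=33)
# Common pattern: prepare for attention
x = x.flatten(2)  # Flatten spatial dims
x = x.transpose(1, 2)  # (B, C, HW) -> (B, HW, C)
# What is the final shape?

Input shape: (11, 336, 42, 33)
  -> after flatten(2): (11, 336, 1386)
Output shape: (11, 1386, 336)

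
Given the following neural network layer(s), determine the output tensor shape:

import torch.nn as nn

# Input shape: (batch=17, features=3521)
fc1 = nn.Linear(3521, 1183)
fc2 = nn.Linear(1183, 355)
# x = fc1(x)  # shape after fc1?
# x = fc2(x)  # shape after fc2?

Input shape: (17, 3521)
  -> after fc1: (17, 1183)
Output shape: (17, 355)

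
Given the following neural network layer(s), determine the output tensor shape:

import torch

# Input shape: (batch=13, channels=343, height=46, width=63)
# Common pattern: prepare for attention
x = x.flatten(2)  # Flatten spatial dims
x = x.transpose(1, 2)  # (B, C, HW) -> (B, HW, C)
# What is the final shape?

Input shape: (13, 343, 46, 63)
  -> after flatten(2): (13, 343, 2898)
Output shape: (13, 2898, 343)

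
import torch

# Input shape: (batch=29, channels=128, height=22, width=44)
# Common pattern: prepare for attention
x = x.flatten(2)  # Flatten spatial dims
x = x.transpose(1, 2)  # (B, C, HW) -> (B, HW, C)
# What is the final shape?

Input shape: (29, 128, 22, 44)
  -> after flatten(2): (29, 128, 968)
Output shape: (29, 968, 128)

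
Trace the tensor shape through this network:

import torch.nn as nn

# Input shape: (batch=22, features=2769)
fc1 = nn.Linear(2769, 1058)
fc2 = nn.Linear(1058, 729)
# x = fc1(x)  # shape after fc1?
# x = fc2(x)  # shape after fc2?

Input shape: (22, 2769)
  -> after fc1: (22, 1058)
Output shape: (22, 729)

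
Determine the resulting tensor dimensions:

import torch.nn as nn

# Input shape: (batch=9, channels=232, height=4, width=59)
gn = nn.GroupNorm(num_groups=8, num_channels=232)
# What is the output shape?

Input shape: (9, 232, 4, 59)
Output shape: (9, 232, 4, 59)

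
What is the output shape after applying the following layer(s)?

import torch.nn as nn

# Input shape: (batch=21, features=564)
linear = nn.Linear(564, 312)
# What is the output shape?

Input shape: (21, 564)
Output shape: (21, 312)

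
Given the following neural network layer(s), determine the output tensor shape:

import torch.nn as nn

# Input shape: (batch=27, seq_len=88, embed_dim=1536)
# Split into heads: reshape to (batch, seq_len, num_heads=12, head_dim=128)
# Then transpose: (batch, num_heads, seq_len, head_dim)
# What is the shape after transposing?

Input shape: (27, 88, 1536)
  -> after reshape: (27, 88, 12, 128)
Output shape: (27, 12, 88, 128)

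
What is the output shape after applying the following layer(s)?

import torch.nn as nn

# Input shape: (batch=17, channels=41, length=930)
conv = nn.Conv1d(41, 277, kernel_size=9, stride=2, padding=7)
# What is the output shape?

Input shape: (17, 41, 930)
Output shape: (17, 277, 468)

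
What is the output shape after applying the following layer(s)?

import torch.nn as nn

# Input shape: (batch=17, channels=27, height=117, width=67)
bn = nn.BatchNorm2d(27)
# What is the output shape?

Input shape: (17, 27, 117, 67)
Output shape: (17, 27, 117, 67)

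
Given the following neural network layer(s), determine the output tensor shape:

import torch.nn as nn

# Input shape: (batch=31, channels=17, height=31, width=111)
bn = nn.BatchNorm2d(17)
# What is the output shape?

Input shape: (31, 17, 31, 111)
Output shape: (31, 17, 31, 111)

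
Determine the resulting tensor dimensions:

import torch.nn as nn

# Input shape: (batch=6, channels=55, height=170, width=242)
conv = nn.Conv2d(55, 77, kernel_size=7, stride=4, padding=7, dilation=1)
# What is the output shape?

Input shape: (6, 55, 170, 242)
Output shape: (6, 77, 45, 63)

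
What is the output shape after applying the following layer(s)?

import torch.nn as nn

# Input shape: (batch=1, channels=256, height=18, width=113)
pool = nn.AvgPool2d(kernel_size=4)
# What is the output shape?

Input shape: (1, 256, 18, 113)
Output shape: (1, 256, 4, 28)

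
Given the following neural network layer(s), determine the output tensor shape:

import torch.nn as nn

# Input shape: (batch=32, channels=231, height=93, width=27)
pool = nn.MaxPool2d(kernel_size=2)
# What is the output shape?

Input shape: (32, 231, 93, 27)
Output shape: (32, 231, 46, 13)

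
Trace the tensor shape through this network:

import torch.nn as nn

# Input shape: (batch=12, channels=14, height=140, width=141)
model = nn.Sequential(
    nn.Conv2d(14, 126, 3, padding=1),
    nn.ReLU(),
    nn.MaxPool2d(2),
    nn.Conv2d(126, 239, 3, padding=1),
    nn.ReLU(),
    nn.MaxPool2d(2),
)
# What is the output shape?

Input shape: (12, 14, 140, 141)
  -> after first Conv2d: (12, 126, 140, 141)
  -> after first MaxPool2d: (12, 126, 70, 70)
  -> after second Conv2d: (12, 239, 70, 70)
Output shape: (12, 239, 35, 35)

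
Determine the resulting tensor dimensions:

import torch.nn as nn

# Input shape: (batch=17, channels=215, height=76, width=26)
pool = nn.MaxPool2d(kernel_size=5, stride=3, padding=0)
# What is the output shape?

Input shape: (17, 215, 76, 26)
Output shape: (17, 215, 24, 8)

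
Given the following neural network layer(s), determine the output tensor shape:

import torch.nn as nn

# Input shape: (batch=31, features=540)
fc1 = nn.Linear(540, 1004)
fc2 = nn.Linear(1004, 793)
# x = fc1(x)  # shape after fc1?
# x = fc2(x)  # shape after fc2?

Input shape: (31, 540)
  -> after fc1: (31, 1004)
Output shape: (31, 793)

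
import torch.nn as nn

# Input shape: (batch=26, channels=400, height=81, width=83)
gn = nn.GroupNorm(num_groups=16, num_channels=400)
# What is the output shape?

Input shape: (26, 400, 81, 83)
Output shape: (26, 400, 81, 83)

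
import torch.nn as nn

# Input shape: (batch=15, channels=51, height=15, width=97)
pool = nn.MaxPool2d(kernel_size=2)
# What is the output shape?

Input shape: (15, 51, 15, 97)
Output shape: (15, 51, 7, 48)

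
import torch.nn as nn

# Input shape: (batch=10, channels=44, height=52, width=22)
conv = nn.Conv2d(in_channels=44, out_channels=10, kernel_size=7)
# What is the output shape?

Input shape: (10, 44, 52, 22)
Output shape: (10, 10, 46, 16)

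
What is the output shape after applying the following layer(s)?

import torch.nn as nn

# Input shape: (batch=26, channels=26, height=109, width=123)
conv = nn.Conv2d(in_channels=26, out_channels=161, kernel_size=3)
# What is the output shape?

Input shape: (26, 26, 109, 123)
Output shape: (26, 161, 107, 121)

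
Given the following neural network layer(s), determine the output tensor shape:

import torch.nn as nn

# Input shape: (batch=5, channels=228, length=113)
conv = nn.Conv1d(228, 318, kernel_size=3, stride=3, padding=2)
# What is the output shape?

Input shape: (5, 228, 113)
Output shape: (5, 318, 39)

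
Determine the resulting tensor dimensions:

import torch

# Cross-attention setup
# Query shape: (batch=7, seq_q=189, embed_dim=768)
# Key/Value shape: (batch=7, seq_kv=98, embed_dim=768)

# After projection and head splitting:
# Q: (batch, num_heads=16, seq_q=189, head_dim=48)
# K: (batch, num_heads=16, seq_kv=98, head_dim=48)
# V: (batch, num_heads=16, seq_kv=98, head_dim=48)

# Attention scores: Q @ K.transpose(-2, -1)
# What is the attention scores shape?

Input shape: (7, 189, 768)
Output shape: (7, 16, 189, 98)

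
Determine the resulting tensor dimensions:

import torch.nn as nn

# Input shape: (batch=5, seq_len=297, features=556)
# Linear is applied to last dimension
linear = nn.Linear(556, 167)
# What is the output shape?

Input shape: (5, 297, 556)
Output shape: (5, 297, 167)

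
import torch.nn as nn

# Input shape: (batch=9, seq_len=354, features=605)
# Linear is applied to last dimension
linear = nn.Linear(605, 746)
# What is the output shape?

Input shape: (9, 354, 605)
Output shape: (9, 354, 746)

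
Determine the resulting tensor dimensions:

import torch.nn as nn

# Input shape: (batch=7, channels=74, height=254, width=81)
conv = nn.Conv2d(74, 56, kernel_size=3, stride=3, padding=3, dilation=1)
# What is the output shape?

Input shape: (7, 74, 254, 81)
Output shape: (7, 56, 86, 29)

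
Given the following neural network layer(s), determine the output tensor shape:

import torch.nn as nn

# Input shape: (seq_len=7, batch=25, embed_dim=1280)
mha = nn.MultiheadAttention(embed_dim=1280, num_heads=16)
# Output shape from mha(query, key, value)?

Input shape: (7, 25, 1280)
Output shape: (7, 25, 1280)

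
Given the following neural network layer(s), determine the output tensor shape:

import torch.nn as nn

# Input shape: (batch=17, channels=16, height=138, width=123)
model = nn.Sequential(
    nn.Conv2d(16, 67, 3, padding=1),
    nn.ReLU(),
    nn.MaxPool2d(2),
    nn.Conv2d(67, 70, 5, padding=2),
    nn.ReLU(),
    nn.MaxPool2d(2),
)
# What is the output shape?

Input shape: (17, 16, 138, 123)
  -> after first Conv2d: (17, 67, 138, 123)
  -> after first MaxPool2d: (17, 67, 69, 61)
  -> after second Conv2d: (17, 70, 69, 61)
Output shape: (17, 70, 34, 30)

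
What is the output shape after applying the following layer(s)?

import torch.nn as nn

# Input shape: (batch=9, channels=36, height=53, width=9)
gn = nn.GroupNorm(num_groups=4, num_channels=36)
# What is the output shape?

Input shape: (9, 36, 53, 9)
Output shape: (9, 36, 53, 9)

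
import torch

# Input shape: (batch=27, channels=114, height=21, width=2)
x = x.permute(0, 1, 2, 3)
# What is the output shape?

Input shape: (27, 114, 21, 2)
Output shape: (27, 114, 21, 2)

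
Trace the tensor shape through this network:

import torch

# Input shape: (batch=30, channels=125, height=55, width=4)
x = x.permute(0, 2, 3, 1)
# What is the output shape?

Input shape: (30, 125, 55, 4)
Output shape: (30, 55, 4, 125)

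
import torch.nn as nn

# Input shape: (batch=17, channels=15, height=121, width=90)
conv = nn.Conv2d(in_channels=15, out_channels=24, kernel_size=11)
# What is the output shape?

Input shape: (17, 15, 121, 90)
Output shape: (17, 24, 111, 80)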